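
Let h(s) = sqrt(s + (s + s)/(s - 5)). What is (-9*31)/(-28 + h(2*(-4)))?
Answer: 25389/2570 + 279*I*sqrt(286)/5140 ≈ 9.879 + 0.91796*I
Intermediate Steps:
h(s) = sqrt(s + 2*s/(-5 + s)) (h(s) = sqrt(s + (2*s)/(-5 + s)) = sqrt(s + 2*s/(-5 + s)))
(-9*31)/(-28 + h(2*(-4))) = (-9*31)/(-28 + sqrt((2*(-4))*(-3 + 2*(-4))/(-5 + 2*(-4)))) = -279/(-28 + sqrt(-8*(-3 - 8)/(-5 - 8))) = -279/(-28 + sqrt(-8*(-11)/(-13))) = -279/(-28 + sqrt(-8*(-1/13)*(-11))) = -279/(-28 + sqrt(-88/13)) = -279/(-28 + 2*I*sqrt(286)/13)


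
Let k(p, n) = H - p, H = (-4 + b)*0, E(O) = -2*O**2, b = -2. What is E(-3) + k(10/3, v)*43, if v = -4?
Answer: -484/3 ≈ -161.33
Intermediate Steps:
H = 0 (H = (-4 - 2)*0 = -6*0 = 0)
k(p, n) = -p (k(p, n) = 0 - p = -p)
E(-3) + k(10/3, v)*43 = -2*(-3)**2 - 10/3*43 = -2*9 - 10/3*43 = -18 - 1*10/3*43 = -18 - 10/3*43 = -18 - 430/3 = -484/3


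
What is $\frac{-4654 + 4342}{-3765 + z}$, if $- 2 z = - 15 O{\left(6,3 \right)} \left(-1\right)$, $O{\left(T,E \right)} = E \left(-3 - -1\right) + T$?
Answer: $\frac{104}{1255} \approx 0.082869$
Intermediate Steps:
$O{\left(T,E \right)} = T - 2 E$ ($O{\left(T,E \right)} = E \left(-3 + 1\right) + T = E \left(-2\right) + T = - 2 E + T = T - 2 E$)
$z = 0$ ($z = - \frac{- 15 \left(6 - 6\right) \left(-1\right)}{2} = - \frac{\left(-15\right) 0 \left(-1\right)}{2} = - \frac{0 \left(-1\right)}{2} = \left(- \frac{1}{2}\right) 0 = 0$)
$\frac{-4654 + 4342}{-3765 + z} = \frac{-4654 + 4342}{-3765 + 0} = - \frac{312}{-3765} = \left(-312\right) \left(- \frac{1}{3765}\right) = \frac{104}{1255}$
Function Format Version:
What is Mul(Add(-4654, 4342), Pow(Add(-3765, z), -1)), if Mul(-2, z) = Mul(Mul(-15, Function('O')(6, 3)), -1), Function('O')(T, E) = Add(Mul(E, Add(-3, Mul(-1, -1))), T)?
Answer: Rational(104, 1255) ≈ 0.082869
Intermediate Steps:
Function('O')(T, E) = Add(T, Mul(-2, E)) (Function('O')(T, E) = Add(Mul(E, Add(-3, 1)), T) = Add(Mul(E, -2), T) = Add(Mul(-2, E), T) = Add(T, Mul(-2, E)))
z = 0 (z = Mul(Rational(-1, 2), Mul(Mul(-15, Add(6, Mul(-2, 3))), -1)) = Mul(Rational(-1, 2), Mul(Mul(-15, Add(6, -6)), -1)) = Mul(Rational(-1, 2), Mul(Mul(-15, 0), -1)) = Mul(Rational(-1, 2), Mul(0, -1)) = Mul(Rational(-1, 2), 0) = 0)
Mul(Add(-4654, 4342), Pow(Add(-3765, z), -1)) = Mul(Add(-4654, 4342), Pow(Add(-3765, 0), -1)) = Mul(-312, Pow(-3765, -1)) = Mul(-312, Rational(-1, 3765)) = Rational(104, 1255)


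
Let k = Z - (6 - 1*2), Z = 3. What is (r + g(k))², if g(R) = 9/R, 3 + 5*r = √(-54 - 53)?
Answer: (-48 + I*√107)²/25 ≈ 87.88 - 39.721*I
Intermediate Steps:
k = -1 (k = 3 - (6 - 1*2) = 3 - (6 - 2) = 3 - 1*4 = 3 - 4 = -1)
r = -⅗ + I*√107/5 (r = -⅗ + √(-54 - 53)/5 = -⅗ + √(-107)/5 = -⅗ + (I*√107)/5 = -⅗ + I*√107/5 ≈ -0.6 + 2.0688*I)
(r + g(k))² = ((-⅗ + I*√107/5) + 9/(-1))² = ((-⅗ + I*√107/5) + 9*(-1))² = ((-⅗ + I*√107/5) - 9)² = (-48/5 + I*√107/5)²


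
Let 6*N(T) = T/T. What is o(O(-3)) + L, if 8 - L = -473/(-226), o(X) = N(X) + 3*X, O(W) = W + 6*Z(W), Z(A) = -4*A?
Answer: 72232/339 ≈ 213.07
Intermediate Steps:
N(T) = 1/6 (N(T) = (T/T)/6 = (1/6)*1 = 1/6)
O(W) = -23*W (O(W) = W + 6*(-4*W) = W - 24*W = -23*W)
o(X) = 1/6 + 3*X
L = 1335/226 (L = 8 - (-473)/(-226) = 8 - (-473)*(-1)/226 = 8 - 1*473/226 = 8 - 473/226 = 1335/226 ≈ 5.9071)
o(O(-3)) + L = (1/6 + 3*(-23*(-3))) + 1335/226 = (1/6 + 3*69) + 1335/226 = (1/6 + 207) + 1335/226 = 1243/6 + 1335/226 = 72232/339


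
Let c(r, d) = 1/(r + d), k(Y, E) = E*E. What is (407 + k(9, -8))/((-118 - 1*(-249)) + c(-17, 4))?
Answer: 6123/1702 ≈ 3.5975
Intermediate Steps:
k(Y, E) = E**2
c(r, d) = 1/(d + r)
(407 + k(9, -8))/((-118 - 1*(-249)) + c(-17, 4)) = (407 + (-8)**2)/((-118 - 1*(-249)) + 1/(4 - 17)) = (407 + 64)/((-118 + 249) + 1/(-13)) = 471/(131 - 1/13) = 471/(1702/13) = 471*(13/1702) = 6123/1702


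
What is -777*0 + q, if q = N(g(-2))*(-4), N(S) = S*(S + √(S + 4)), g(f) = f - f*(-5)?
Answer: -576 + 96*I*√2 ≈ -576.0 + 135.76*I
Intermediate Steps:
g(f) = 6*f (g(f) = f - (-5)*f = f + 5*f = 6*f)
N(S) = S*(S + √(4 + S))
q = -576 + 96*I*√2 (q = ((6*(-2))*(6*(-2) + √(4 + 6*(-2))))*(-4) = -12*(-12 + √(4 - 12))*(-4) = -12*(-12 + √(-8))*(-4) = -12*(-12 + 2*I*√2)*(-4) = (144 - 24*I*√2)*(-4) = -576 + 96*I*√2 ≈ -576.0 + 135.76*I)
-777*0 + q = -777*0 + (-576 + 96*I*√2) = -111*0 + (-576 + 96*I*√2) = 0 + (-576 + 96*I*√2) = -576 + 96*I*√2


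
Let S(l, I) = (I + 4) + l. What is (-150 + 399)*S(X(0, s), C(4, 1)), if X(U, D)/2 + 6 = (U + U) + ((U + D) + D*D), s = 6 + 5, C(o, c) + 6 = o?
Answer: 63246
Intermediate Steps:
C(o, c) = -6 + o
s = 11
X(U, D) = -12 + 2*D + 2*D² + 6*U (X(U, D) = -12 + 2*((U + U) + ((U + D) + D*D)) = -12 + 2*(2*U + ((D + U) + D²)) = -12 + 2*(2*U + (D + U + D²)) = -12 + 2*(D + D² + 3*U) = -12 + (2*D + 2*D² + 6*U) = -12 + 2*D + 2*D² + 6*U)
S(l, I) = 4 + I + l (S(l, I) = (4 + I) + l = 4 + I + l)
(-150 + 399)*S(X(0, s), C(4, 1)) = (-150 + 399)*(4 + (-6 + 4) + (-12 + 2*11 + 2*11² + 6*0)) = 249*(4 - 2 + (-12 + 22 + 2*121 + 0)) = 249*(4 - 2 + (-12 + 22 + 242 + 0)) = 249*(4 - 2 + 252) = 249*254 = 63246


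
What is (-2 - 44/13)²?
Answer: 4900/169 ≈ 28.994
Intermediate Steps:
(-2 - 44/13)² = (-70/13)² = 4900/169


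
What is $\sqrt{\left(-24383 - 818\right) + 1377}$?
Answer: $4 i \sqrt{1489} \approx 154.35 i$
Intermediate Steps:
$\sqrt{\left(-24383 - 818\right) + 1377} = \sqrt{-25201 + 1377} = \sqrt{-23824} = 4 i \sqrt{1489}$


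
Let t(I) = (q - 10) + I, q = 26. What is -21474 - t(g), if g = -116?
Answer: -21374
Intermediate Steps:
t(I) = 16 + I (t(I) = (26 - 10) + I = 16 + I)
-21474 - t(g) = -21474 - (16 - 116) = -21474 - 1*(-100) = -21474 + 100 = -21374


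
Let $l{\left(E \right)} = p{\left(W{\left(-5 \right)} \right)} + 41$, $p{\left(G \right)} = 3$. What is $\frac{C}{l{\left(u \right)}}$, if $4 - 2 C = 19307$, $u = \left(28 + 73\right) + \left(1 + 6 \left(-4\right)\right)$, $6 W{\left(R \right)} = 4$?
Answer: $- \frac{19303}{88} \approx -219.35$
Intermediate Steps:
$W{\left(R \right)} = \frac{2}{3}$ ($W{\left(R \right)} = \frac{1}{6} \cdot 4 = \frac{2}{3}$)
$u = 78$ ($u = 101 + \left(1 - 24\right) = 101 - 23 = 78$)
$C = - \frac{19303}{2}$ ($C = 2 - \frac{19307}{2} = - \frac{19303}{2} \approx -9651.5$)
$l{\left(E \right)} = 44$ ($l{\left(E \right)} = 3 + 41 = 44$)
$\frac{C}{l{\left(u \right)}} = - \frac{19303}{2 \cdot 44} = \left(- \frac{19303}{2}\right) \frac{1}{44} = - \frac{19303}{88}$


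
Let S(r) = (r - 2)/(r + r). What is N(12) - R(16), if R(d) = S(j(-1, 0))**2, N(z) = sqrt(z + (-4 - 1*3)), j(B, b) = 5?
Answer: -9/100 + sqrt(5) ≈ 2.1461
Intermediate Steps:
N(z) = sqrt(-7 + z) (N(z) = sqrt(z + (-4 - 3)) = sqrt(z - 7) = sqrt(-7 + z))
S(r) = (-2 + r)/(2*r) (S(r) = (-2 + r)/((2*r)) = (-2 + r)*(1/(2*r)) = (-2 + r)/(2*r))
R(d) = 9/100 (R(d) = ((1/2)*(-2 + 5)/5)**2 = ((1/2)*(1/5)*3)**2 = (3/10)**2 = 9/100)
N(12) - R(16) = sqrt(-7 + 12) - 1*9/100 = sqrt(5) - 9/100 = -9/100 + sqrt(5)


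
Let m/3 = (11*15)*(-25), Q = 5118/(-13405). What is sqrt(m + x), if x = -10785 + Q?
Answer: 3*I*sqrt(462420247310)/13405 ≈ 152.19*I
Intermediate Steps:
Q = -5118/13405 (Q = 5118*(-1/13405) = -5118/13405 ≈ -0.38180)
m = -12375 (m = 3*((11*15)*(-25)) = 3*(165*(-25)) = 3*(-4125) = -12375)
x = -144578043/13405 (x = -10785 - 5118/13405 = -144578043/13405 ≈ -10785.)
sqrt(m + x) = sqrt(-12375 - 144578043/13405) = sqrt(-310464918/13405) = 3*I*sqrt(462420247310)/13405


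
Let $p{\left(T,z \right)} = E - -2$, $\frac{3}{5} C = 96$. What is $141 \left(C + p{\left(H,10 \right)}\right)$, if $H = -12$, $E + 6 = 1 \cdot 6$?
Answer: $22842$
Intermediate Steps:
$E = 0$ ($E = -6 + 1 \cdot 6 = -6 + 6 = 0$)
$C = 160$ ($C = \frac{5}{3} \cdot 96 = 160$)
$p{\left(T,z \right)} = 2$ ($p{\left(T,z \right)} = 0 - -2 = 0 + 2 = 2$)
$141 \left(C + p{\left(H,10 \right)}\right) = 141 \left(160 + 2\right) = 141 \cdot 162 = 22842$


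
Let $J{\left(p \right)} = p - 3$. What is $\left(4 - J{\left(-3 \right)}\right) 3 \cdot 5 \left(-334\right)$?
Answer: $-50100$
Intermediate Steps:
$J{\left(p \right)} = -3 + p$
$\left(4 - J{\left(-3 \right)}\right) 3 \cdot 5 \left(-334\right) = \left(4 - \left(-3 - 3\right)\right) 3 \cdot 5 \left(-334\right) = \left(4 - -6\right) 3 \cdot 5 \left(-334\right) = \left(4 + 6\right) 3 \cdot 5 \left(-334\right) = 10 \cdot 3 \cdot 5 \left(-334\right) = 30 \cdot 5 \left(-334\right) = 150 \left(-334\right) = -50100$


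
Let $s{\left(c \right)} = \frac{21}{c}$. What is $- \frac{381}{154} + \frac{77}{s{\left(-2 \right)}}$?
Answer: $- \frac{4531}{462} \approx -9.8074$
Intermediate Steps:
$- \frac{381}{154} + \frac{77}{s{\left(-2 \right)}} = - \frac{381}{154} + \frac{77}{21 \frac{1}{-2}} = \left(-381\right) \frac{1}{154} + \frac{77}{21 \left(- \frac{1}{2}\right)} = - \frac{381}{154} + \frac{77}{- \frac{21}{2}} = - \frac{381}{154} + 77 \left(- \frac{2}{21}\right) = - \frac{381}{154} - \frac{22}{3} = - \frac{4531}{462}$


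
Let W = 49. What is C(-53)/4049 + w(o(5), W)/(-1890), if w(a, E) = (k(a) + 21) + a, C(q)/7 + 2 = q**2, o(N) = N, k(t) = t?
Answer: 37011091/7652610 ≈ 4.8364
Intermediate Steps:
C(q) = -14 + 7*q**2
w(a, E) = 21 + 2*a (w(a, E) = (a + 21) + a = (21 + a) + a = 21 + 2*a)
C(-53)/4049 + w(o(5), W)/(-1890) = (-14 + 7*(-53)**2)/4049 + (21 + 2*5)/(-1890) = (-14 + 7*2809)*(1/4049) + (21 + 10)*(-1/1890) = (-14 + 19663)*(1/4049) + 31*(-1/1890) = 19649*(1/4049) - 31/1890 = 19649/4049 - 31/1890 = 37011091/7652610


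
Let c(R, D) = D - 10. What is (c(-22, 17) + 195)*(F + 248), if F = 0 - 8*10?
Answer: 33936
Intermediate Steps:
c(R, D) = -10 + D
F = -80 (F = 0 - 80 = -80)
(c(-22, 17) + 195)*(F + 248) = ((-10 + 17) + 195)*(-80 + 248) = (7 + 195)*168 = 202*168 = 33936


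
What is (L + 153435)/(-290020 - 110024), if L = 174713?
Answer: -82037/100011 ≈ -0.82028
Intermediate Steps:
(L + 153435)/(-290020 - 110024) = (174713 + 153435)/(-290020 - 110024) = 328148/(-400044) = 328148*(-1/400044) = -82037/100011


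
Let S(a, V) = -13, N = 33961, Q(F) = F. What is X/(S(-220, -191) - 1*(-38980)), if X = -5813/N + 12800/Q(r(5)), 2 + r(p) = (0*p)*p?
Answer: -72452071/441119429 ≈ -0.16425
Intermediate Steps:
r(p) = -2 (r(p) = -2 + (0*p)*p = -2 + 0*p = -2 + 0 = -2)
X = -217356213/33961 (X = -5813/33961 + 12800/(-2) = -5813*1/33961 + 12800*(-½) = -5813/33961 - 6400 = -217356213/33961 ≈ -6400.2)
X/(S(-220, -191) - 1*(-38980)) = -217356213/(33961*(-13 - 1*(-38980))) = -217356213/(33961*(-13 + 38980)) = -217356213/33961/38967 = -217356213/33961*1/38967 = -72452071/441119429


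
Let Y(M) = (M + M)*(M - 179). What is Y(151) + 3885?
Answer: -4571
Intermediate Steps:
Y(M) = 2*M*(-179 + M) (Y(M) = (2*M)*(-179 + M) = 2*M*(-179 + M))
Y(151) + 3885 = 2*151*(-179 + 151) + 3885 = 2*151*(-28) + 3885 = -8456 + 3885 = -4571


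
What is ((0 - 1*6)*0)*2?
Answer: 0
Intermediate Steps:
((0 - 1*6)*0)*2 = ((0 - 6)*0)*2 = -6*0*2 = 0*2 = 0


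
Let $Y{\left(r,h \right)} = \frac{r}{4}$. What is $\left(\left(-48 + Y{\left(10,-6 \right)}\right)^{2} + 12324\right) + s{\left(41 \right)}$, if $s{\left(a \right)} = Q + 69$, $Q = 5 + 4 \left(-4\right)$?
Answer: $\frac{57809}{4} \approx 14452.0$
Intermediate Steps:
$Q = -11$ ($Q = 5 - 16 = -11$)
$Y{\left(r,h \right)} = \frac{r}{4}$ ($Y{\left(r,h \right)} = r \frac{1}{4} = \frac{r}{4}$)
$s{\left(a \right)} = 58$ ($s{\left(a \right)} = -11 + 69 = 58$)
$\left(\left(-48 + Y{\left(10,-6 \right)}\right)^{2} + 12324\right) + s{\left(41 \right)} = \left(\left(-48 + \frac{1}{4} \cdot 10\right)^{2} + 12324\right) + 58 = \left(\left(-48 + \frac{5}{2}\right)^{2} + 12324\right) + 58 = \left(\left(- \frac{91}{2}\right)^{2} + 12324\right) + 58 = \left(\frac{8281}{4} + 12324\right) + 58 = \frac{57577}{4} + 58 = \frac{57809}{4}$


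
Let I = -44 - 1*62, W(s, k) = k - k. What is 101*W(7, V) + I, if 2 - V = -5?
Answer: -106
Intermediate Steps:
V = 7 (V = 2 - 1*(-5) = 2 + 5 = 7)
W(s, k) = 0
I = -106 (I = -44 - 62 = -106)
101*W(7, V) + I = 101*0 - 106 = 0 - 106 = -106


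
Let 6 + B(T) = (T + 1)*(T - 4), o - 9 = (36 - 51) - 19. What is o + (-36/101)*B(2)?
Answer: -2093/101 ≈ -20.723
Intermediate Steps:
o = -25 (o = 9 + ((36 - 51) - 19) = 9 + (-15 - 19) = 9 - 34 = -25)
B(T) = -6 + (1 + T)*(-4 + T) (B(T) = -6 + (T + 1)*(T - 4) = -6 + (1 + T)*(-4 + T))
o + (-36/101)*B(2) = -25 + (-36/101)*(-10 + 2² - 3*2) = -25 + (-36*1/101)*(-10 + 4 - 6) = -25 - 36/101*(-12) = -25 + 432/101 = -2093/101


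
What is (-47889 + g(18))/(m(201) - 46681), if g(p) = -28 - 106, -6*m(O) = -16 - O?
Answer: 288138/279869 ≈ 1.0295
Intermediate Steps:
m(O) = 8/3 + O/6 (m(O) = -(-16 - O)/6 = 8/3 + O/6)
g(p) = -134
(-47889 + g(18))/(m(201) - 46681) = (-47889 - 134)/((8/3 + (⅙)*201) - 46681) = -48023/((8/3 + 67/2) - 46681) = -48023/(217/6 - 46681) = -48023/(-279869/6) = -48023*(-6/279869) = 288138/279869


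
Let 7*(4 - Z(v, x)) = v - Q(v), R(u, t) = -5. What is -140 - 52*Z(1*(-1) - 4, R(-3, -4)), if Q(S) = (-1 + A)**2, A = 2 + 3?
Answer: -504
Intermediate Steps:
A = 5
Q(S) = 16 (Q(S) = (-1 + 5)**2 = 4**2 = 16)
Z(v, x) = 44/7 - v/7 (Z(v, x) = 4 - (v - 1*16)/7 = 4 - (v - 16)/7 = 4 - (-16 + v)/7 = 4 + (16/7 - v/7) = 44/7 - v/7)
-140 - 52*Z(1*(-1) - 4, R(-3, -4)) = -140 - 52*(44/7 - (1*(-1) - 4)/7) = -140 - 52*(44/7 - (-1 - 4)/7) = -140 - 52*(44/7 - 1/7*(-5)) = -140 - 52*(44/7 + 5/7) = -140 - 52*7 = -140 - 364 = -504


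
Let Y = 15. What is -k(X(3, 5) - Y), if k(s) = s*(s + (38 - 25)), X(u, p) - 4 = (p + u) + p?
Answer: -30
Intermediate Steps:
X(u, p) = 4 + u + 2*p (X(u, p) = 4 + ((p + u) + p) = 4 + (u + 2*p) = 4 + u + 2*p)
k(s) = s*(13 + s) (k(s) = s*(s + 13) = s*(13 + s))
-k(X(3, 5) - Y) = -((4 + 3 + 2*5) - 1*15)*(13 + ((4 + 3 + 2*5) - 1*15)) = -((4 + 3 + 10) - 15)*(13 + ((4 + 3 + 10) - 15)) = -(17 - 15)*(13 + (17 - 15)) = -2*(13 + 2) = -2*15 = -1*30 = -30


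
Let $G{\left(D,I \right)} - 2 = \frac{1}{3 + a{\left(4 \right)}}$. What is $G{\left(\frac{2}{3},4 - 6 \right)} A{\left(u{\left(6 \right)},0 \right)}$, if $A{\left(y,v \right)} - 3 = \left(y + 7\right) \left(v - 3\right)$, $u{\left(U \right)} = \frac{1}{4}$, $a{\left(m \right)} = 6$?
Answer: $- \frac{475}{12} \approx -39.583$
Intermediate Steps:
$u{\left(U \right)} = \frac{1}{4}$
$A{\left(y,v \right)} = 3 + \left(-3 + v\right) \left(7 + y\right)$ ($A{\left(y,v \right)} = 3 + \left(y + 7\right) \left(v - 3\right) = 3 + \left(7 + y\right) \left(-3 + v\right) = 3 + \left(-3 + v\right) \left(7 + y\right)$)
$G{\left(D,I \right)} = \frac{19}{9}$ ($G{\left(D,I \right)} = 2 + \frac{1}{3 + 6} = 2 + \frac{1}{9} = \frac{19}{9}$)
$G{\left(\frac{2}{3},4 - 6 \right)} A{\left(u{\left(6 \right)},0 \right)} = \frac{19 \left(-18 - \frac{3}{4} + 7 \cdot 0 + 0 \cdot \frac{1}{4}\right)}{9} = \frac{19 \left(-18 - \frac{3}{4} + 0 + 0\right)}{9} = \frac{19}{9} \left(- \frac{75}{4}\right) = - \frac{475}{12}$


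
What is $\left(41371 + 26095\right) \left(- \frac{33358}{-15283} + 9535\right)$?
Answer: $\frac{9833625772558}{15283} \approx 6.4344 \cdot 10^{8}$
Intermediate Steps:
$\left(41371 + 26095\right) \left(- \frac{33358}{-15283} + 9535\right) = 67466 \left(\left(-33358\right) \left(- \frac{1}{15283}\right) + 9535\right) = 67466 \left(\frac{33358}{15283} + 9535\right) = 67466 \cdot \frac{145756763}{15283} = \frac{9833625772558}{15283}$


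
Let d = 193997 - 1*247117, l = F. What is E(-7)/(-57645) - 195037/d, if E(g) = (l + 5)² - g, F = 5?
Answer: 449488961/122484096 ≈ 3.6698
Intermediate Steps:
l = 5
d = -53120 (d = 193997 - 247117 = -53120)
E(g) = 100 - g (E(g) = (5 + 5)² - g = 10² - g = 100 - g)
E(-7)/(-57645) - 195037/d = (100 - 1*(-7))/(-57645) - 195037/(-53120) = (100 + 7)*(-1/57645) - 195037*(-1/53120) = 107*(-1/57645) + 195037/53120 = -107/57645 + 195037/53120 = 449488961/122484096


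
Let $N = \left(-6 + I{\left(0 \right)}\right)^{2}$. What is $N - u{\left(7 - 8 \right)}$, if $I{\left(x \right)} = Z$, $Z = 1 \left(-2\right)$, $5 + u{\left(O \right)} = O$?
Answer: $70$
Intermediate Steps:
$u{\left(O \right)} = -5 + O$
$Z = -2$
$I{\left(x \right)} = -2$
$N = 64$ ($N = \left(-6 - 2\right)^{2} = \left(-8\right)^{2} = 64$)
$N - u{\left(7 - 8 \right)} = 64 - \left(-5 + \left(7 - 8\right)\right) = 64 - \left(-5 - 1\right) = 64 - -6 = 64 + 6 = 70$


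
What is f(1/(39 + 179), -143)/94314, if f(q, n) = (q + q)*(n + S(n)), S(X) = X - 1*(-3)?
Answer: -283/10280226 ≈ -2.7529e-5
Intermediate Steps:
S(X) = 3 + X (S(X) = X + 3 = 3 + X)
f(q, n) = 2*q*(3 + 2*n) (f(q, n) = (q + q)*(n + (3 + n)) = (2*q)*(3 + 2*n) = 2*q*(3 + 2*n))
f(1/(39 + 179), -143)/94314 = (2*(3 + 2*(-143))/(39 + 179))/94314 = (2*(3 - 286)/218)*(1/94314) = (2*(1/218)*(-283))*(1/94314) = -283/109*1/94314 = -283/10280226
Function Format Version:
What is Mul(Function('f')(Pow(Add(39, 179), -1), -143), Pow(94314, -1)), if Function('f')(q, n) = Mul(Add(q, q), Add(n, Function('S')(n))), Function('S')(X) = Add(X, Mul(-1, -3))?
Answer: Rational(-283, 10280226) ≈ -2.7529e-5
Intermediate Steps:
Function('S')(X) = Add(3, X) (Function('S')(X) = Add(X, 3) = Add(3, X))
Function('f')(q, n) = Mul(2, q, Add(3, Mul(2, n))) (Function('f')(q, n) = Mul(Add(q, q), Add(n, Add(3, n))) = Mul(Mul(2, q), Add(3, Mul(2, n))) = Mul(2, q, Add(3, Mul(2, n))))
Mul(Function('f')(Pow(Add(39, 179), -1), -143), Pow(94314, -1)) = Mul(Mul(2, Pow(Add(39, 179), -1), Add(3, Mul(2, -143))), Pow(94314, -1)) = Mul(Mul(2, Pow(218, -1), Add(3, -286)), Rational(1, 94314)) = Mul(Mul(2, Rational(1, 218), -283), Rational(1, 94314)) = Mul(Rational(-283, 109), Rational(1, 94314)) = Rational(-283, 10280226)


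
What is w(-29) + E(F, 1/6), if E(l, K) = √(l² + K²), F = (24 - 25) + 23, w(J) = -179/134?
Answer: -179/134 + 5*√697/6 ≈ 20.665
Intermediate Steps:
w(J) = -179/134 (w(J) = -179*1/134 = -179/134)
F = 22 (F = -1 + 23 = 22)
E(l, K) = √(K² + l²)
w(-29) + E(F, 1/6) = -179/134 + √((1/6)² + 22²) = -179/134 + √((⅙)² + 484) = -179/134 + √(1/36 + 484) = -179/134 + √(17425/36) = -179/134 + 5*√697/6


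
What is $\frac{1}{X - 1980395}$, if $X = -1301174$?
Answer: $- \frac{1}{3281569} \approx -3.0473 \cdot 10^{-7}$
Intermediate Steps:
$\frac{1}{X - 1980395} = \frac{1}{-1301174 - 1980395} = \frac{1}{-3281569} = - \frac{1}{3281569}$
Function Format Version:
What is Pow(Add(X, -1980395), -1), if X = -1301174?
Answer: Rational(-1, 3281569) ≈ -3.0473e-7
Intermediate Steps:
Pow(Add(X, -1980395), -1) = Pow(Add(-1301174, -1980395), -1) = Pow(-3281569, -1) = Rational(-1, 3281569)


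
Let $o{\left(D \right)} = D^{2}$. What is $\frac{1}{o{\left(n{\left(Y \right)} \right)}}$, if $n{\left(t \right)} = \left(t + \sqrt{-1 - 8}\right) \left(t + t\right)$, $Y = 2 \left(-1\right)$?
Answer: $- \frac{5}{2704} + \frac{3 i}{676} \approx -0.0018491 + 0.0044379 i$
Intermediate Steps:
$Y = -2$
$n{\left(t \right)} = 2 t \left(t + 3 i\right)$ ($n{\left(t \right)} = \left(t + \sqrt{-9}\right) 2 t = \left(t + 3 i\right) 2 t = 2 t \left(t + 3 i\right)$)
$\frac{1}{o{\left(n{\left(Y \right)} \right)}} = \frac{1}{\left(2 \left(-2\right) \left(-2 + 3 i\right)\right)^{2}} = \frac{1}{\left(8 - 12 i\right)^{2}}$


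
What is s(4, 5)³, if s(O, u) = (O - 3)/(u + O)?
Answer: 1/729 ≈ 0.0013717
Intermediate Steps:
s(O, u) = (-3 + O)/(O + u)
s(4, 5)³ = ((-3 + 4)/(4 + 5))³ = (1/9)³ = ((⅑)*1)³ = (⅑)³ = 1/729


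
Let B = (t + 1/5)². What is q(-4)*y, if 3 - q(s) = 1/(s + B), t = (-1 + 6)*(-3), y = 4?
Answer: 16103/1344 ≈ 11.981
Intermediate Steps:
t = -15 (t = 5*(-3) = -15)
B = 5476/25 (B = (-15 + 1/5)² = (-15 + 1*(⅕))² = (-15 + ⅕)² = (-74/5)² = 5476/25 ≈ 219.04)
q(s) = 3 - 1/(5476/25 + s) (q(s) = 3 - 1/(s + 5476/25) = 3 - 1/(5476/25 + s))
q(-4)*y = ((16403 + 75*(-4))/(5476 + 25*(-4)))*4 = ((16403 - 300)/(5476 - 100))*4 = (16103/5376)*4 = 16103/1344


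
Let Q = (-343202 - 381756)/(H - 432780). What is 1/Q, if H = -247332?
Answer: 340056/362479 ≈ 0.93814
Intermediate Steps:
Q = 362479/340056 (Q = (-343202 - 381756)/(-247332 - 432780) = -724958/(-680112) = -724958*(-1/680112) = 362479/340056 ≈ 1.0659)
1/Q = 1/(362479/340056) = 340056/362479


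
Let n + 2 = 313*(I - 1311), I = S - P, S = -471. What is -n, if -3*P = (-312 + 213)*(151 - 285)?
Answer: -826318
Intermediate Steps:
P = -4422 (P = -(-312 + 213)*(151 - 285)/3 = -(-33)*(-134) = -⅓*13266 = -4422)
I = 3951 (I = -471 - 1*(-4422) = -471 + 4422 = 3951)
n = 826318 (n = -2 + 313*(3951 - 1311) = -2 + 313*2640 = -2 + 826320 = 826318)
-n = -1*826318 = -826318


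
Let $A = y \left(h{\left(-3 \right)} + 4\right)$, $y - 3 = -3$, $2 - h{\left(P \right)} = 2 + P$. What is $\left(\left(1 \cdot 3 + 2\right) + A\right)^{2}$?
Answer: $25$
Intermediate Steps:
$h{\left(P \right)} = - P$ ($h{\left(P \right)} = 2 - \left(2 + P\right) = - P$)
$y = 0$ ($y = 3 - 3 = 0$)
$A = 0$ ($A = 0 \left(\left(-1\right) \left(-3\right) + 4\right) = 0 \left(3 + 4\right) = 0 \cdot 7 = 0$)
$\left(\left(1 \cdot 3 + 2\right) + A\right)^{2} = \left(\left(1 \cdot 3 + 2\right) + 0\right)^{2} = \left(\left(3 + 2\right) + 0\right)^{2} = \left(5 + 0\right)^{2} = 5^{2} = 25$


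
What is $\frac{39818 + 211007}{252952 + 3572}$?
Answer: $\frac{250825}{256524} \approx 0.97778$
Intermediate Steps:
$\frac{39818 + 211007}{252952 + 3572} = \frac{250825}{256524}$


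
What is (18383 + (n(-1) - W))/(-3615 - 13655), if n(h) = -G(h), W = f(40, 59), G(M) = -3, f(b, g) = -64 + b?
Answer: -1841/1727 ≈ -1.0660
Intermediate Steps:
W = -24 (W = -64 + 40 = -24)
n(h) = 3 (n(h) = -1*(-3) = 3)
(18383 + (n(-1) - W))/(-3615 - 13655) = (18383 + (3 - 1*(-24)))/(-3615 - 13655) = (18383 + (3 + 24))/(-17270) = (18383 + 27)*(-1/17270) = 18410*(-1/17270) = -1841/1727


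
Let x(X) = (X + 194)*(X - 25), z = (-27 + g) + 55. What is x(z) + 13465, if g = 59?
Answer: 30887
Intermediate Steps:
z = 87 (z = (-27 + 59) + 55 = 32 + 55 = 87)
x(X) = (-25 + X)*(194 + X) (x(X) = (194 + X)*(-25 + X) = (-25 + X)*(194 + X))
x(z) + 13465 = (-4850 + 87² + 169*87) + 13465 = (-4850 + 7569 + 14703) + 13465 = 17422 + 13465 = 30887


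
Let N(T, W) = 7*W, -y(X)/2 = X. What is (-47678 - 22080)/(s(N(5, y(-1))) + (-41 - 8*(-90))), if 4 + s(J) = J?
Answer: -5366/53 ≈ -101.25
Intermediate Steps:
y(X) = -2*X
s(J) = -4 + J
(-47678 - 22080)/(s(N(5, y(-1))) + (-41 - 8*(-90))) = (-47678 - 22080)/((-4 + 7*(-2*(-1))) + (-41 - 8*(-90))) = -69758/((-4 + 7*2) + (-41 + 720)) = -69758/((-4 + 14) + 679) = -69758/(10 + 679) = -69758/689 = -69758*1/689 = -5366/53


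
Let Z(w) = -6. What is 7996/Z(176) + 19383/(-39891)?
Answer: -53180789/39891 ≈ -1333.2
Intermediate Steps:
7996/Z(176) + 19383/(-39891) = 7996/(-6) + 19383/(-39891) = 7996*(-⅙) + 19383*(-1/39891) = -3998/3 - 6461/13297 = -53180789/39891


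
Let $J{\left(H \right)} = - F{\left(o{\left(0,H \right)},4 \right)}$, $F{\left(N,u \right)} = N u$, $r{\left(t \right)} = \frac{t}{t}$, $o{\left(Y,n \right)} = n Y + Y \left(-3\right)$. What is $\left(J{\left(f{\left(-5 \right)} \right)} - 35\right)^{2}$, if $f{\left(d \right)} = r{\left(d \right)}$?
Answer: $1225$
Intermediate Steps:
$o{\left(Y,n \right)} = - 3 Y + Y n$ ($o{\left(Y,n \right)} = Y n - 3 Y = - 3 Y + Y n$)
$r{\left(t \right)} = 1$
$f{\left(d \right)} = 1$
$J{\left(H \right)} = 0$ ($J{\left(H \right)} = - 0 \left(-3 + H\right) 4 = - 0 \cdot 4 = \left(-1\right) 0 = 0$)
$\left(J{\left(f{\left(-5 \right)} \right)} - 35\right)^{2} = \left(0 - 35\right)^{2} = \left(-35\right)^{2} = 1225$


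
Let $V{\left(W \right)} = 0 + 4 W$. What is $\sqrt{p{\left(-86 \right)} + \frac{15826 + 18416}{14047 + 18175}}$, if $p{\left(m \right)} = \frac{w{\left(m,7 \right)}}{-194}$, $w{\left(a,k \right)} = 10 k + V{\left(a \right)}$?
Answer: $\frac{2 \sqrt{1511173810262}}{1562767} \approx 1.5732$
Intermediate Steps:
$V{\left(W \right)} = 4 W$
$w{\left(a,k \right)} = 4 a + 10 k$ ($w{\left(a,k \right)} = 10 k + 4 a = 4 a + 10 k$)
$p{\left(m \right)} = - \frac{35}{97} - \frac{2 m}{97}$ ($p{\left(m \right)} = \frac{4 m + 10 \cdot 7}{-194} = \left(4 m + 70\right) \left(- \frac{1}{194}\right) = \left(70 + 4 m\right) \left(- \frac{1}{194}\right) = - \frac{35}{97} - \frac{2 m}{97}$)
$\sqrt{p{\left(-86 \right)} + \frac{15826 + 18416}{14047 + 18175}} = \sqrt{\left(- \frac{35}{97} - - \frac{172}{97}\right) + \frac{15826 + 18416}{14047 + 18175}} = \sqrt{\left(- \frac{35}{97} + \frac{172}{97}\right) + \frac{34242}{32222}} = \sqrt{\frac{137}{97} + 34242 \cdot \frac{1}{32222}} = \sqrt{\frac{137}{97} + \frac{17121}{16111}} = \sqrt{\frac{3867944}{1562767}} = \frac{2 \sqrt{1511173810262}}{1562767}$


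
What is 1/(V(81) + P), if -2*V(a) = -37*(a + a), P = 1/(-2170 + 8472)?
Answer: 6302/18887095 ≈ 0.00033367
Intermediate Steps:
P = 1/6302 ≈ 0.00015868
V(a) = 37*a (V(a) = -(-37)*(a + a)/2 = -(-37)*2*a/2 = -(-37)*a = 37*a)
1/(V(81) + P) = 1/(37*81 + 1/6302) = 1/(2997 + 1/6302) = 1/(18887095/6302) = 6302/18887095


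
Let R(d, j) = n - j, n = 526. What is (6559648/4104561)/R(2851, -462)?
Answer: 1639912/1013826567 ≈ 0.0016175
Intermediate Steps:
R(d, j) = 526 - j
(6559648/4104561)/R(2851, -462) = (6559648/4104561)/(526 - 1*(-462)) = (6559648*(1/4104561))/(526 + 462) = (6559648/4104561)/988 = (6559648/4104561)*(1/988) = 1639912/1013826567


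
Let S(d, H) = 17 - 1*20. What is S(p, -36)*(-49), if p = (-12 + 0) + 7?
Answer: 147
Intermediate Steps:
p = -5 (p = -12 + 7 = -5)
S(d, H) = -3 (S(d, H) = 17 - 20 = -3)
S(p, -36)*(-49) = -3*(-49) = 147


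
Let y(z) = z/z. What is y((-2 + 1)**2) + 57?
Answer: 58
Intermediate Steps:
y(z) = 1
y((-2 + 1)**2) + 57 = 1 + 57 = 58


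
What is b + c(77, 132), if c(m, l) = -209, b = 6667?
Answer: 6458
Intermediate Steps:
b + c(77, 132) = 6667 - 209 = 6458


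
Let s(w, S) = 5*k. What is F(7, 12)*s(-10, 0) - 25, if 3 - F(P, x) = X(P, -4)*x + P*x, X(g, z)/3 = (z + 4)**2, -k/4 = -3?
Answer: -4885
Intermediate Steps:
k = 12 (k = -4*(-3) = 12)
X(g, z) = 3*(4 + z)**2 (X(g, z) = 3*(z + 4)**2 = 3*(4 + z)**2)
s(w, S) = 60 (s(w, S) = 5*12 = 60)
F(P, x) = 3 - P*x (F(P, x) = 3 - ((3*(4 - 4)**2)*x + P*x) = 3 - ((3*0**2)*x + P*x) = 3 - ((3*0)*x + P*x) = 3 - (0*x + P*x) = 3 - (0 + P*x) = 3 - P*x)
F(7, 12)*s(-10, 0) - 25 = (3 - 1*7*12)*60 - 25 = (3 - 84)*60 - 25 = -81*60 - 25 = -4860 - 25 = -4885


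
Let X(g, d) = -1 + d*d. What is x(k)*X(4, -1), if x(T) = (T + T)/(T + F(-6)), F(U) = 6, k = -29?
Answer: 0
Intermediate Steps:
x(T) = 2*T/(6 + T) (x(T) = (T + T)/(T + 6) = (2*T)/(6 + T) = 2*T/(6 + T))
X(g, d) = -1 + d**2
x(k)*X(4, -1) = (2*(-29)/(6 - 29))*(-1 + (-1)**2) = (2*(-29)/(-23))*(-1 + 1) = (2*(-29)*(-1/23))*0 = (58/23)*0 = 0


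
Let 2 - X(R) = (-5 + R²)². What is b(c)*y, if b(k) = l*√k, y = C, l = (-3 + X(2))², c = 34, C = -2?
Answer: -8*√34 ≈ -46.648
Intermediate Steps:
X(R) = 2 - (-5 + R²)²
l = 4 (l = (-3 + (2 - (-5 + 2²)²))² = (-3 + (2 - (-5 + 4)²))² = (-3 + (2 - 1*(-1)²))² = (-3 + (2 - 1*1))² = (-3 + (2 - 1))² = (-3 + 1)² = (-2)² = 4)
y = -2
b(k) = 4*√k
b(c)*y = (4*√34)*(-2) = -8*√34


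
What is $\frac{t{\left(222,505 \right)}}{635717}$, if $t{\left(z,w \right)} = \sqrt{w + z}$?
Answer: $\frac{\sqrt{727}}{635717} \approx 4.2413 \cdot 10^{-5}$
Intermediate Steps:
$\frac{t{\left(222,505 \right)}}{635717} = \frac{\sqrt{505 + 222}}{635717} = \sqrt{727} \cdot \frac{1}{635717} = \frac{\sqrt{727}}{635717}$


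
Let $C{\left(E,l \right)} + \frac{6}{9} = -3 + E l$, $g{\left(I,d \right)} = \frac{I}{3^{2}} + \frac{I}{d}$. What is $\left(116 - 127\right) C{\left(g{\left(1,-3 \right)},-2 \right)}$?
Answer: $\frac{319}{9} \approx 35.444$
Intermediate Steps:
$g{\left(I,d \right)} = \frac{I}{9} + \frac{I}{d}$
$C{\left(E,l \right)} = - \frac{11}{3} + E l$ ($C{\left(E,l \right)} = - \frac{2}{3} + \left(-3 + E l\right) = - \frac{11}{3} + E l$)
$\left(116 - 127\right) C{\left(g{\left(1,-3 \right)},-2 \right)} = \left(116 - 127\right) \left(- \frac{11}{3} + \left(\frac{1}{9} \cdot 1 + 1 \frac{1}{-3}\right) \left(-2\right)\right) = - 11 \left(- \frac{11}{3} + \left(\frac{1}{9} + 1 \left(- \frac{1}{3}\right)\right) \left(-2\right)\right) = - 11 \left(- \frac{11}{3} + \left(\frac{1}{9} - \frac{1}{3}\right) \left(-2\right)\right) = - 11 \left(- \frac{11}{3} - - \frac{4}{9}\right) = - 11 \left(- \frac{11}{3} + \frac{4}{9}\right) = \left(-11\right) \left(- \frac{29}{9}\right) = \frac{319}{9}$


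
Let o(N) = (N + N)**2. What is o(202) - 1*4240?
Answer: 158976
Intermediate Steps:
o(N) = 4*N**2 (o(N) = (2*N)**2 = 4*N**2)
o(202) - 1*4240 = 4*202**2 - 1*4240 = 4*40804 - 4240 = 163216 - 4240 = 158976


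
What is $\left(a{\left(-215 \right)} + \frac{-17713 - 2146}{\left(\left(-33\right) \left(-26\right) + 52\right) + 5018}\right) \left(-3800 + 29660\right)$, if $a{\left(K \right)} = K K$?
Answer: $\frac{590474182855}{494} \approx 1.1953 \cdot 10^{9}$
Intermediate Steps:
$a{\left(K \right)} = K^{2}$
$\left(a{\left(-215 \right)} + \frac{-17713 - 2146}{\left(\left(-33\right) \left(-26\right) + 52\right) + 5018}\right) \left(-3800 + 29660\right) = \left(\left(-215\right)^{2} + \frac{-17713 - 2146}{\left(\left(-33\right) \left(-26\right) + 52\right) + 5018}\right) \left(-3800 + 29660\right) = \left(46225 - \frac{19859}{\left(858 + 52\right) + 5018}\right) 25860 = \left(46225 - \frac{19859}{910 + 5018}\right) 25860 = \left(46225 - \frac{19859}{5928}\right) 25860 = \frac{274001941}{5928} \cdot 25860 = \frac{590474182855}{494}$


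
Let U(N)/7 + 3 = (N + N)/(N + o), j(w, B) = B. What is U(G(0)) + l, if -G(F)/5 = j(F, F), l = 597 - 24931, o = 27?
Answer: -24355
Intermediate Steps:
l = -24334
G(F) = -5*F
U(N) = -21 + 14*N/(27 + N) (U(N) = -21 + 7*((N + N)/(N + 27)) = -21 + 7*((2*N)/(27 + N)) = -21 + 7*(2*N/(27 + N)) = -21 + 14*N/(27 + N))
U(G(0)) + l = 7*(-81 - (-5)*0)/(27 - 5*0) - 24334 = 7*(-81 - 1*0)/(27 + 0) - 24334 = 7*(-81 + 0)/27 - 24334 = 7*(1/27)*(-81) - 24334 = -21 - 24334 = -24355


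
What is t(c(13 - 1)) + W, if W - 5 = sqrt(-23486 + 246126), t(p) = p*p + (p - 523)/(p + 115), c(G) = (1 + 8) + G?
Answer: 30077/68 + 44*sqrt(115) ≈ 914.16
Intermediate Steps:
c(G) = 9 + G
t(p) = p**2 + (-523 + p)/(115 + p)
W = 5 + 44*sqrt(115) (W = 5 + sqrt(-23486 + 246126) = 5 + sqrt(222640) = 5 + 44*sqrt(115) ≈ 476.85)
t(c(13 - 1)) + W = (-523 + (9 + (13 - 1)) + (9 + (13 - 1))**3 + 115*(9 + (13 - 1))**2)/(115 + (9 + (13 - 1))) + (5 + 44*sqrt(115)) = (-523 + (9 + 12) + (9 + 12)**3 + 115*(9 + 12)**2)/(115 + (9 + 12)) + (5 + 44*sqrt(115)) = (-523 + 21 + 21**3 + 115*21**2)/(115 + 21) + (5 + 44*sqrt(115)) = (-523 + 21 + 9261 + 115*441)/136 + (5 + 44*sqrt(115)) = (-523 + 21 + 9261 + 50715)/136 + (5 + 44*sqrt(115)) = (1/136)*59474 + (5 + 44*sqrt(115)) = 29737/68 + (5 + 44*sqrt(115)) = 30077/68 + 44*sqrt(115)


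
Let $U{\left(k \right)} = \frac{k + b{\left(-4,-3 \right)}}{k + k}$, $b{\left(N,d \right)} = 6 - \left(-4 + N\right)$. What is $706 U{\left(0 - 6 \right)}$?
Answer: $- \frac{1412}{3} \approx -470.67$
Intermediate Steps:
$b{\left(N,d \right)} = 10 - N$ ($b{\left(N,d \right)} = 6 - \left(-4 + N\right) = 10 - N$)
$U{\left(k \right)} = \frac{14 + k}{2 k}$ ($U{\left(k \right)} = \frac{k + \left(10 - -4\right)}{k + k} = \frac{k + \left(10 + 4\right)}{2 k} = \left(k + 14\right) \frac{1}{2 k} = \left(14 + k\right) \frac{1}{2 k} = \frac{14 + k}{2 k}$)
$706 U{\left(0 - 6 \right)} = 706 \frac{14 + \left(0 - 6\right)}{2 \left(0 - 6\right)} = 706 \frac{14 - 6}{2 \left(-6\right)} = 706 \cdot \frac{1}{2} \left(- \frac{1}{6}\right) 8 = 706 \left(- \frac{2}{3}\right) = - \frac{1412}{3}$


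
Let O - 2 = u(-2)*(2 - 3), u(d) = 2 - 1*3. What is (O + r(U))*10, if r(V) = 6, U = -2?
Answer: 90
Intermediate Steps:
u(d) = -1 (u(d) = 2 - 3 = -1)
O = 3 (O = 2 - (2 - 3) = 2 - 1*(-1) = 2 + 1 = 3)
(O + r(U))*10 = (3 + 6)*10 = 9*10 = 90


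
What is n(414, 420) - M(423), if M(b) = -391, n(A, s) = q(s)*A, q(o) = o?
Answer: 174271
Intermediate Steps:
n(A, s) = A*s (n(A, s) = s*A = A*s)
n(414, 420) - M(423) = 414*420 - 1*(-391) = 173880 + 391 = 174271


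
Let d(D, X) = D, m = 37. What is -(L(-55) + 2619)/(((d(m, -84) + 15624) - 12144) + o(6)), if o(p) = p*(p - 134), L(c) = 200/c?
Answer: -28769/30239 ≈ -0.95139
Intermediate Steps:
o(p) = p*(-134 + p)
-(L(-55) + 2619)/(((d(m, -84) + 15624) - 12144) + o(6)) = -(200/(-55) + 2619)/(((37 + 15624) - 12144) + 6*(-134 + 6)) = -(200*(-1/55) + 2619)/((15661 - 12144) + 6*(-128)) = -(-40/11 + 2619)/(3517 - 768) = -28769/(11*2749) = -1*28769/30239 = -28769/30239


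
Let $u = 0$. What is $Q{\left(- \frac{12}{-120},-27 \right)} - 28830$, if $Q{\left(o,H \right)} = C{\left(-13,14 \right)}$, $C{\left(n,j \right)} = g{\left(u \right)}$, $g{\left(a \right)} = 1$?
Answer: $-28829$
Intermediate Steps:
$C{\left(n,j \right)} = 1$
$Q{\left(o,H \right)} = 1$
$Q{\left(- \frac{12}{-120},-27 \right)} - 28830 = 1 - 28830 = -28829$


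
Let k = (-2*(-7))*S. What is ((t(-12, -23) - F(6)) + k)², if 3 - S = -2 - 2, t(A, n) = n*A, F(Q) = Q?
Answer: 135424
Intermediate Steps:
t(A, n) = A*n
S = 7 (S = 3 - (-2 - 2) = 3 - 1*(-4) = 3 + 4 = 7)
k = 98 (k = -2*(-7)*7 = 14*7 = 98)
((t(-12, -23) - F(6)) + k)² = ((-12*(-23) - 1*6) + 98)² = ((276 - 6) + 98)² = (270 + 98)² = 368² = 135424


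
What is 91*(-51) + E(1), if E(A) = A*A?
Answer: -4640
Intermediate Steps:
E(A) = A**2
91*(-51) + E(1) = 91*(-51) + 1**2 = -4641 + 1 = -4640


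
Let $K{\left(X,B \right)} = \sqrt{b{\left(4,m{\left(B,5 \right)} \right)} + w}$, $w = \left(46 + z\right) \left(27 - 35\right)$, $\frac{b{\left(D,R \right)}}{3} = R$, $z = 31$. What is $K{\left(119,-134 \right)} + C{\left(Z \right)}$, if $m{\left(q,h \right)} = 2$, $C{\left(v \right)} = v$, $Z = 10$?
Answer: $10 + i \sqrt{610} \approx 10.0 + 24.698 i$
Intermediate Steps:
$b{\left(D,R \right)} = 3 R$
$w = -616$ ($w = \left(46 + 31\right) \left(27 - 35\right) = 77 \left(-8\right) = -616$)
$K{\left(X,B \right)} = i \sqrt{610}$ ($K{\left(X,B \right)} = \sqrt{3 \cdot 2 - 616} = \sqrt{6 - 616} = \sqrt{-610} = i \sqrt{610}$)
$K{\left(119,-134 \right)} + C{\left(Z \right)} = i \sqrt{610} + 10 = 10 + i \sqrt{610}$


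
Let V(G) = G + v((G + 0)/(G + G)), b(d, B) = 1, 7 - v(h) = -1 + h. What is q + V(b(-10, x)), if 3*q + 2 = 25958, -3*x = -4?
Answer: 17321/2 ≈ 8660.5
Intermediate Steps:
x = 4/3 (x = -1/3*(-4) = 4/3 ≈ 1.3333)
v(h) = 8 - h (v(h) = 7 - (-1 + h) = 7 + (1 - h) = 8 - h)
q = 8652 (q = -2/3 + (1/3)*25958 = -2/3 + 25958/3 = 8652)
V(G) = 15/2 + G (V(G) = G + (8 - (G + 0)/(G + G)) = G + (8 - G/(2*G)) = G + (8 - G*1/(2*G)) = G + (8 - 1*1/2) = G + (8 - 1/2) = G + 15/2 = 15/2 + G)
q + V(b(-10, x)) = 8652 + (15/2 + 1) = 8652 + 17/2 = 17321/2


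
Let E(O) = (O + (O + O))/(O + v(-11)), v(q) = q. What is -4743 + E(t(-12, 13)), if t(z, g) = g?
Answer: -9447/2 ≈ -4723.5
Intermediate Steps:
E(O) = 3*O/(-11 + O) (E(O) = (O + (O + O))/(O - 11) = (O + 2*O)/(-11 + O) = (3*O)/(-11 + O) = 3*O/(-11 + O))
-4743 + E(t(-12, 13)) = -4743 + 3*13/(-11 + 13) = -4743 + 3*13/2 = -4743 + 3*13*(½) = -4743 + 39/2 = -9447/2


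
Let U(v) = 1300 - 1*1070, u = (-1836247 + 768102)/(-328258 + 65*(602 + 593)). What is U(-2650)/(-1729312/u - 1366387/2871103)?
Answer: -54257960938850/95704176265178031 ≈ -0.00056693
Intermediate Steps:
u = 1068145/250583 (u = -1068145/(-328258 + 65*1195) = -1068145/(-328258 + 77675) = -1068145/(-250583) = -1068145*(-1/250583) = 1068145/250583 ≈ 4.2626)
U(v) = 230 (U(v) = 1300 - 1070 = 230)
U(-2650)/(-1729312/u - 1366387/2871103) = 230/(-1729312/1068145/250583 - 1366387/2871103) = 230/(-1729312*250583/1068145 - 1366387*1/2871103) = 230/(-33333552992/82165 - 1366387/2871103) = 230/(-95704176265178031/235904177995) = 230*(-235904177995/95704176265178031) = -54257960938850/95704176265178031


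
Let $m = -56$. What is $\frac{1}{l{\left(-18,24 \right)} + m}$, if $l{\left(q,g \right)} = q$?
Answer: $- \frac{1}{74} \approx -0.013514$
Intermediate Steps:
$\frac{1}{l{\left(-18,24 \right)} + m} = \frac{1}{-18 - 56} = \frac{1}{-74} = - \frac{1}{74}$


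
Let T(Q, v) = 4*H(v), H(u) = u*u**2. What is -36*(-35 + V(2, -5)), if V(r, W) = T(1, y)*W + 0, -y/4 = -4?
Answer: 2950380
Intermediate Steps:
y = 16 (y = -4*(-4) = 16)
H(u) = u**3
T(Q, v) = 4*v**3
V(r, W) = 16384*W (V(r, W) = (4*16**3)*W + 0 = (4*4096)*W + 0 = 16384*W + 0 = 16384*W)
-36*(-35 + V(2, -5)) = -36*(-35 + 16384*(-5)) = -36*(-35 - 81920) = -36*(-81955) = 2950380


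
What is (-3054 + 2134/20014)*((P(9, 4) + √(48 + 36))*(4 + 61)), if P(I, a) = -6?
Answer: 11918521290/10007 - 3972840430*√21/10007 ≈ -6.2829e+5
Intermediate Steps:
(-3054 + 2134/20014)*((P(9, 4) + √(48 + 36))*(4 + 61)) = (-3054 + 2134/20014)*((-6 + √(48 + 36))*(4 + 61)) = (-3054 + 2134*(1/20014))*((-6 + √84)*65) = (-3054 + 1067/10007)*((-6 + 2*√21)*65) = -30560311*(-390 + 130*√21)/10007 = 11918521290/10007 - 3972840430*√21/10007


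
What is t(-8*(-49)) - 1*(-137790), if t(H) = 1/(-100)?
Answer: 13778999/100 ≈ 1.3779e+5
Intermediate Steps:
t(H) = -1/100
t(-8*(-49)) - 1*(-137790) = -1/100 - 1*(-137790) = -1/100 + 137790 = 13778999/100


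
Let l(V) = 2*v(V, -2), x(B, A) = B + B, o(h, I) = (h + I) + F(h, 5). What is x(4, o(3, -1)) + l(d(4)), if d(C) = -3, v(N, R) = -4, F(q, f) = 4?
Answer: 0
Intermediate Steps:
o(h, I) = 4 + I + h (o(h, I) = (h + I) + 4 = (I + h) + 4 = 4 + I + h)
x(B, A) = 2*B
l(V) = -8 (l(V) = 2*(-4) = -8)
x(4, o(3, -1)) + l(d(4)) = 2*4 - 8 = 8 - 8 = 0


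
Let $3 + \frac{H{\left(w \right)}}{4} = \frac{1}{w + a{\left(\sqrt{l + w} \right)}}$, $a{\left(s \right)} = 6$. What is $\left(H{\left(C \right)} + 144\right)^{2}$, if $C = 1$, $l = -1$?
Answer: $\frac{861184}{49} \approx 17575.0$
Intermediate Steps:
$H{\left(w \right)} = -12 + \frac{4}{6 + w}$ ($H{\left(w \right)} = -12 + \frac{4}{w + 6} = -12 + \frac{4}{6 + w}$)
$\left(H{\left(C \right)} + 144\right)^{2} = \left(\frac{4 \left(-17 - 3\right)}{6 + 1} + 144\right)^{2} = \left(\frac{4 \left(-17 - 3\right)}{7} + 144\right)^{2} = \left(4 \cdot \frac{1}{7} \left(-20\right) + 144\right)^{2} = \left(- \frac{80}{7} + 144\right)^{2} = \left(\frac{928}{7}\right)^{2} = \frac{861184}{49}$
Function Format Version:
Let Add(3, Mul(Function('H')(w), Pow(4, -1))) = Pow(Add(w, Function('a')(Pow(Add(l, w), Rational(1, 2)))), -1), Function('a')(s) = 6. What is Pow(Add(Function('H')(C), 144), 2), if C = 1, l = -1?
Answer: Rational(861184, 49) ≈ 17575.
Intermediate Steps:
Function('H')(w) = Add(-12, Mul(4, Pow(Add(6, w), -1))) (Function('H')(w) = Add(-12, Mul(4, Pow(Add(w, 6), -1))) = Add(-12, Mul(4, Pow(Add(6, w), -1))))
Pow(Add(Function('H')(C), 144), 2) = Pow(Add(Mul(4, Pow(Add(6, 1), -1), Add(-17, Mul(-3, 1))), 144), 2) = Pow(Add(Mul(4, Pow(7, -1), Add(-17, -3)), 144), 2) = Pow(Add(Mul(4, Rational(1, 7), -20), 144), 2) = Pow(Add(Rational(-80, 7), 144), 2) = Pow(Rational(928, 7), 2) = Rational(861184, 49)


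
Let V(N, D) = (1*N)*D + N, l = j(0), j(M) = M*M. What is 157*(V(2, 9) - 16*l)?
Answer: 3140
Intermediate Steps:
j(M) = M**2
l = 0 (l = 0**2 = 0)
V(N, D) = N + D*N (V(N, D) = N*D + N = D*N + N = N + D*N)
157*(V(2, 9) - 16*l) = 157*(2*(1 + 9) - 16*0) = 157*(2*10 + 0) = 157*(20 + 0) = 157*20 = 3140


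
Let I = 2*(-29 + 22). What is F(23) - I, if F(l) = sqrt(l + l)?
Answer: 14 + sqrt(46) ≈ 20.782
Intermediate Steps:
I = -14 (I = 2*(-7) = -14)
F(l) = sqrt(2)*sqrt(l) (F(l) = sqrt(2*l) = sqrt(2)*sqrt(l))
F(23) - I = sqrt(2)*sqrt(23) - 1*(-14) = sqrt(46) + 14 = 14 + sqrt(46)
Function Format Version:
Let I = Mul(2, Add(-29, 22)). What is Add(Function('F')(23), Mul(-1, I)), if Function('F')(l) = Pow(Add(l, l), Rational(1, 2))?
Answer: Add(14, Pow(46, Rational(1, 2))) ≈ 20.782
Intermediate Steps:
I = -14 (I = Mul(2, -7) = -14)
Function('F')(l) = Mul(Pow(2, Rational(1, 2)), Pow(l, Rational(1, 2))) (Function('F')(l) = Pow(Mul(2, l), Rational(1, 2)) = Mul(Pow(2, Rational(1, 2)), Pow(l, Rational(1, 2))))
Add(Function('F')(23), Mul(-1, I)) = Add(Mul(Pow(2, Rational(1, 2)), Pow(23, Rational(1, 2))), Mul(-1, -14)) = Add(Pow(46, Rational(1, 2)), 14) = Add(14, Pow(46, Rational(1, 2)))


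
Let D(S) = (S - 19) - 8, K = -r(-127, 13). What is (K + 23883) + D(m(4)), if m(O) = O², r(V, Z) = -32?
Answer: 23904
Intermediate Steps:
K = 32 (K = -1*(-32) = 32)
D(S) = -27 + S (D(S) = (-19 + S) - 8 = -27 + S)
(K + 23883) + D(m(4)) = (32 + 23883) + (-27 + 4²) = 23915 + (-27 + 16) = 23915 - 11 = 23904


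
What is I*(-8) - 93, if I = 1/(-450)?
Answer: -20921/225 ≈ -92.982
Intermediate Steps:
I = -1/450 ≈ -0.0022222
I*(-8) - 93 = -1/450*(-8) - 93 = 4/225 - 93 = -20921/225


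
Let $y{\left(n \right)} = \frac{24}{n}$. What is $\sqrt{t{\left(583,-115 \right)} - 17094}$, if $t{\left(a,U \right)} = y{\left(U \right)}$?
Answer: $\frac{3 i \sqrt{25118990}}{115} \approx 130.74 i$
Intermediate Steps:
$t{\left(a,U \right)} = \frac{24}{U}$
$\sqrt{t{\left(583,-115 \right)} - 17094} = \sqrt{\frac{24}{-115} - 17094} = \sqrt{24 \left(- \frac{1}{115}\right) - 17094} = \sqrt{- \frac{24}{115} - 17094} = \sqrt{- \frac{1965834}{115}} = \frac{3 i \sqrt{25118990}}{115}$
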